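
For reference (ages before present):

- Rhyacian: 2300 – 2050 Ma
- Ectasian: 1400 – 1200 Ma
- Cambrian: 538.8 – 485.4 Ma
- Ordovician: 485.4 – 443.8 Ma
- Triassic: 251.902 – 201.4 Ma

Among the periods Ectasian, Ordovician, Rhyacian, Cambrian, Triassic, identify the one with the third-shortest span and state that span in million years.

Cambrian, 53.4 million years

Durations: Ectasian 200; Ordovician 41.6; Rhyacian 250; Cambrian 53.4; Triassic 50.502 Myr.
Sorted shortest-first: Ordovician (41.6), Triassic (50.502), Cambrian (53.4), Ectasian (200), Rhyacian (250).
The third shortest is Cambrian at 53.4 Myr.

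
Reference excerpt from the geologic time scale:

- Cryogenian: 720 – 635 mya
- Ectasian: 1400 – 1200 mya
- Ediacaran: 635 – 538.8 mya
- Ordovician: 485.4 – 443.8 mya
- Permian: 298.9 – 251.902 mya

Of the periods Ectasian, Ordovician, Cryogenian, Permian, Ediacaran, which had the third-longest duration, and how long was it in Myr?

Cryogenian, 85 million years

Durations: Ectasian 200; Ordovician 41.6; Cryogenian 85; Permian 46.998; Ediacaran 96.2 Myr.
Sorted longest-first: Ectasian (200), Ediacaran (96.2), Cryogenian (85), Permian (46.998), Ordovician (41.6).
The third longest is Cryogenian at 85 Myr.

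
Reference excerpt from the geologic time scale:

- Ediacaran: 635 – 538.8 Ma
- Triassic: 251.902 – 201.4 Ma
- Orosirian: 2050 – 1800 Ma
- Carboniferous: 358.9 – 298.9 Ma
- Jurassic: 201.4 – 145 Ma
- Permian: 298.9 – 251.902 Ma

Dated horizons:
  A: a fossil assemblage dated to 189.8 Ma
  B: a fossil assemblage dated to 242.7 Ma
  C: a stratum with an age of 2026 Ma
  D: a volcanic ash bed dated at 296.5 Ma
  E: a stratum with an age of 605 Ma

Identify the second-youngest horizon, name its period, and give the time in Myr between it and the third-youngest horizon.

Sorted youngest-first by Ma: A (189.8), B (242.7), D (296.5), E (605), C (2026).
The second youngest is B at 242.7 Ma, which lies in 251.902–201.4 Ma: the Triassic.
The third youngest is D at 296.5 Ma; separation = |242.7 − 296.5| = 53.8 Myr.

B, in the Triassic; 53.8 million years to D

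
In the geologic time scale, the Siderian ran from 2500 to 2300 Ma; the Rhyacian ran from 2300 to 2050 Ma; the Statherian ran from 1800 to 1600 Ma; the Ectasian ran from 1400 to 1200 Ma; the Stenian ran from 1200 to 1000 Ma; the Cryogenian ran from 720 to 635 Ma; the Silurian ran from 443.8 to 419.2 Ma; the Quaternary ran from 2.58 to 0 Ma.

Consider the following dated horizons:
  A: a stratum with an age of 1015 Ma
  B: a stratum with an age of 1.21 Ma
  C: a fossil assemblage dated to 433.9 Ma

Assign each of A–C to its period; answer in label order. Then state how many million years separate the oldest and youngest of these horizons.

Match each age against the start–end ranges in the excerpt: A = 1015 Ma → Stenian (1200–1000); B = 1.21 Ma → Quaternary (2.58–0); C = 433.9 Ma → Silurian (443.8–419.2).
The largest age is 1015 Ma and the smallest is 1.21 Ma; their difference is 1013.79 Myr.

A — Stenian; B — Quaternary; C — Silurian; span 1013.79 million years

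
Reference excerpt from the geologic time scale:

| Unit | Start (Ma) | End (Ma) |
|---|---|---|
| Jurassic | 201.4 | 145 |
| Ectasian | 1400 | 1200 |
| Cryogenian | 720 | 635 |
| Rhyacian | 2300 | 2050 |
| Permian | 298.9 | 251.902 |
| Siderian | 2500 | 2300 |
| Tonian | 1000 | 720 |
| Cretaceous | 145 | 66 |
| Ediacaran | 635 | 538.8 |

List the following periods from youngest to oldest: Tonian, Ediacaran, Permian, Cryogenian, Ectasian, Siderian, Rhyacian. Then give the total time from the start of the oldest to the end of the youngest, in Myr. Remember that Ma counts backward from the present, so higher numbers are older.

Permian → Ediacaran → Cryogenian → Tonian → Ectasian → Rhyacian → Siderian; total span 2248.098 Myr

Start ages (Ma): Siderian 2500, Rhyacian 2300, Ectasian 1400, Tonian 1000, Cryogenian 720, Ediacaran 635, Permian 298.9.
Ordered youngest to oldest: Permian, Ediacaran, Cryogenian, Tonian, Ectasian, Rhyacian, Siderian.
Span = 2500 − 251.902 = 2248.098 Myr.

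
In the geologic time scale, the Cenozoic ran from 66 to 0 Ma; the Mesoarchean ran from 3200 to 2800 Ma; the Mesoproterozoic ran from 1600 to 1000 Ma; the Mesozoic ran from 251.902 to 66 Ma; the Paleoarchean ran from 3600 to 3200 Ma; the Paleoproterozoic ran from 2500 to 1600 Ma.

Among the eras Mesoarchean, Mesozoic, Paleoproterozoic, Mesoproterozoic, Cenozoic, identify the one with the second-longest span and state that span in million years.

Mesoproterozoic, 600 million years

Start − end for each: Mesoarchean 3200 − 2800 = 400; Mesozoic 251.902 − 66 = 185.902; Paleoproterozoic 2500 − 1600 = 900; Mesoproterozoic 1600 − 1000 = 600; Cenozoic 66 − 0 = 66.
Ranking these from longest: Paleoproterozoic > Mesoproterozoic > Mesoarchean > Mesozoic > Cenozoic.
Position 2 in that ranking is Mesoproterozoic, which lasted 600 Myr.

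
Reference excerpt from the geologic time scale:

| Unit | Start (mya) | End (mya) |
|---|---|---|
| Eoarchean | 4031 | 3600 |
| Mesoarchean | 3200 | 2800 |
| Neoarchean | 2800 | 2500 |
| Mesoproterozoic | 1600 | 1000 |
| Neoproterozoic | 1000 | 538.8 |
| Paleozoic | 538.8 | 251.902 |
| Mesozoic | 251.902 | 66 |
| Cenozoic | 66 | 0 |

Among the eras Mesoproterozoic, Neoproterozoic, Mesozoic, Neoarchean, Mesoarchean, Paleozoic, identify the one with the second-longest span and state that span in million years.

Neoproterozoic, 461.2 million years

Start − end for each: Mesoproterozoic 1600 − 1000 = 600; Neoproterozoic 1000 − 538.8 = 461.2; Mesozoic 251.902 − 66 = 185.902; Neoarchean 2800 − 2500 = 300; Mesoarchean 3200 − 2800 = 400; Paleozoic 538.8 − 251.902 = 286.898.
Ranking these from longest: Mesoproterozoic > Neoproterozoic > Mesoarchean > Neoarchean > Paleozoic > Mesozoic.
Position 2 in that ranking is Neoproterozoic, which lasted 461.2 Myr.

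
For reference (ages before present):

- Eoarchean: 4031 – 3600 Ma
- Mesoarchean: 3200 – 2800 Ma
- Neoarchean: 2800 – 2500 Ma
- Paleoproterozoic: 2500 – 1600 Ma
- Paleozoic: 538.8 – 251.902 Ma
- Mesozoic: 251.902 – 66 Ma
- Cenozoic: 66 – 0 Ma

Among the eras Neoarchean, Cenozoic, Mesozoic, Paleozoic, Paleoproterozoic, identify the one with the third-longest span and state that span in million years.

Paleozoic, 286.898 million years

Start − end for each: Neoarchean 2800 − 2500 = 300; Cenozoic 66 − 0 = 66; Mesozoic 251.902 − 66 = 185.902; Paleozoic 538.8 − 251.902 = 286.898; Paleoproterozoic 2500 − 1600 = 900.
Ranking these from longest: Paleoproterozoic > Neoarchean > Paleozoic > Mesozoic > Cenozoic.
Position 3 in that ranking is Paleozoic, which lasted 286.898 Myr.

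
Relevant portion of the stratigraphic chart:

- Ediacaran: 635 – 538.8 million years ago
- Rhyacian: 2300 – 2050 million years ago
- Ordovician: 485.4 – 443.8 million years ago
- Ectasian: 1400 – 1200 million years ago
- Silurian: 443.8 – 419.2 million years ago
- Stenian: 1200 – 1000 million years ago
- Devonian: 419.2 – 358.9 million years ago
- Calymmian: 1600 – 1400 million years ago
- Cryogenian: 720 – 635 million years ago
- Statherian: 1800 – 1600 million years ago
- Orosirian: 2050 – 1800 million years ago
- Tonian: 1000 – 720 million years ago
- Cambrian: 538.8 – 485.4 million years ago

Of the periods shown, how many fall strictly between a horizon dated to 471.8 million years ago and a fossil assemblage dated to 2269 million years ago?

2269 Ma sits inside the Rhyacian (2300–2050) and 471.8 Ma inside the Ordovician (485.4–443.8); neither of those is wholly between the two dates.
The listed periods lying completely between them are Orosirian, Statherian, Calymmian, Ectasian, Stenian, Tonian, Cryogenian, Ediacaran, Cambrian — 9 in all.

9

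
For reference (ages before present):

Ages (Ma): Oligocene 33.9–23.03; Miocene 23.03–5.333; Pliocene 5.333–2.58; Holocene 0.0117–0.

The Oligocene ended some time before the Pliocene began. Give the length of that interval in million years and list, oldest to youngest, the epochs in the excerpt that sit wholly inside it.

17.697 million years; Miocene

The Oligocene closes at 23.03 Ma and the Pliocene opens at 5.333 Ma, so the interval is 23.03 − 5.333 = 17.697 Myr.
An epoch fits inside if it starts at or after 23.03 Ma and ends at or before 5.333 Ma; oldest first that gives Miocene.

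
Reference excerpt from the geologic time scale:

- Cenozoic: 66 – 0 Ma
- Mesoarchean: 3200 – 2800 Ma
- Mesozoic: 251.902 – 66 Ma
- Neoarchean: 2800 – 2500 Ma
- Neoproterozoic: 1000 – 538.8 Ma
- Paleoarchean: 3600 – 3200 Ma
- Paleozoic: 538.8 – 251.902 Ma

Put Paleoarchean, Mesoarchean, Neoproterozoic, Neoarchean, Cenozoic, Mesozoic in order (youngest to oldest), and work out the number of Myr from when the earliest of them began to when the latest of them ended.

Cenozoic, Mesozoic, Neoproterozoic, Neoarchean, Mesoarchean, Paleoarchean; total span 3600 Myr

Start ages (Ma): Paleoarchean 3600, Mesoarchean 3200, Neoarchean 2800, Neoproterozoic 1000, Mesozoic 251.902, Cenozoic 66.
Ordered youngest to oldest: Cenozoic, Mesozoic, Neoproterozoic, Neoarchean, Mesoarchean, Paleoarchean.
Span = 3600 − 0 = 3600 Myr.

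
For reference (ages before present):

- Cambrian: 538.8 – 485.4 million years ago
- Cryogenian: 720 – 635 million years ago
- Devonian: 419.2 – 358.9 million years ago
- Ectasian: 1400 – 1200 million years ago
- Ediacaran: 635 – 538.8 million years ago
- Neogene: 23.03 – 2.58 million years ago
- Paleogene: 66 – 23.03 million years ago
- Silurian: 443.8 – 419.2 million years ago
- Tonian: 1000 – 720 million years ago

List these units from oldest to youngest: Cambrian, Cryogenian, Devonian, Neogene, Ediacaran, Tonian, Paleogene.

The oldest of these is Tonian (starts 1000 Ma) and the youngest is Neogene (ends 2.58 Ma).
In between, by decreasing start age: Cryogenian (720), Ediacaran (635), Cambrian (538.8), Devonian (419.2), Paleogene (66).

Tonian, then Cryogenian, then Ediacaran, then Cambrian, then Devonian, then Paleogene, then Neogene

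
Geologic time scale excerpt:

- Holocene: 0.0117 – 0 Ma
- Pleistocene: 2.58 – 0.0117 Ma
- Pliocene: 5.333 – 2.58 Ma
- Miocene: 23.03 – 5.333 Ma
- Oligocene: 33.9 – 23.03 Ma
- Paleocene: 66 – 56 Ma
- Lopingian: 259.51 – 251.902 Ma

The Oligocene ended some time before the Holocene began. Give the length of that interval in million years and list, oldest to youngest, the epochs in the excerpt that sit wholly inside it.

The Oligocene closes at 23.03 Ma and the Holocene opens at 0.0117 Ma, so the interval is 23.03 − 0.0117 = 23.0183 Myr.
An epoch fits inside if it starts at or after 23.03 Ma and ends at or before 0.0117 Ma; oldest first that gives Miocene, Pliocene, Pleistocene.

23.0183 million years; Miocene, Pliocene, Pleistocene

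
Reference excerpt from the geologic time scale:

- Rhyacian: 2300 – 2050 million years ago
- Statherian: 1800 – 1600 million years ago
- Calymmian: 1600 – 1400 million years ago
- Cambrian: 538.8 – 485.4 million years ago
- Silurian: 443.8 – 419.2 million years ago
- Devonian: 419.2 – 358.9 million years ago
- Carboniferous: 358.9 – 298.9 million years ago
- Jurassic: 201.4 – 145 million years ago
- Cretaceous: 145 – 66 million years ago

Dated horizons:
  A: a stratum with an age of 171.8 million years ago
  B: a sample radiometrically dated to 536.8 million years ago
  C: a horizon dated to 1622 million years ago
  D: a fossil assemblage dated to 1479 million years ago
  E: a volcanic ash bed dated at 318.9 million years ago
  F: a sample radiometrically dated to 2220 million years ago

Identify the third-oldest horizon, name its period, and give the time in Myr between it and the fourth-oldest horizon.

D, in the Calymmian; 942.2 million years to B

Larger Ma means older, so oldest first: F 2220 > C 1622 > D 1479 > B 536.8 > E 318.9 > A 171.8.
Counting 3 along gives D (1479 Ma); the excerpt puts that inside the Calymmian, 1600–1400 Ma.
Next in line is B (536.8 Ma), and 1479 − 536.8 = 942.2 Myr.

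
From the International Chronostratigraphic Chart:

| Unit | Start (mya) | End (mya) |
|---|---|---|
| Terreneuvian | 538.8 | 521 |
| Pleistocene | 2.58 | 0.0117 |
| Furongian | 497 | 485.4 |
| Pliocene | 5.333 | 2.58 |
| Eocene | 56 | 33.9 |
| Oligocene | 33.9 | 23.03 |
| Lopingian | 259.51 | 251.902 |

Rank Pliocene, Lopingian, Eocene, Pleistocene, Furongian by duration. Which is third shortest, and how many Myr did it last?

Start − end for each: Pliocene 5.333 − 2.58 = 2.753; Lopingian 259.51 − 251.902 = 7.608; Eocene 56 − 33.9 = 22.1; Pleistocene 2.58 − 0.0117 = 2.5683; Furongian 497 − 485.4 = 11.6.
Ranking these from shortest: Pleistocene < Pliocene < Lopingian < Furongian < Eocene.
Position 3 in that ranking is Lopingian, which lasted 7.608 Myr.

Lopingian, 7.608 million years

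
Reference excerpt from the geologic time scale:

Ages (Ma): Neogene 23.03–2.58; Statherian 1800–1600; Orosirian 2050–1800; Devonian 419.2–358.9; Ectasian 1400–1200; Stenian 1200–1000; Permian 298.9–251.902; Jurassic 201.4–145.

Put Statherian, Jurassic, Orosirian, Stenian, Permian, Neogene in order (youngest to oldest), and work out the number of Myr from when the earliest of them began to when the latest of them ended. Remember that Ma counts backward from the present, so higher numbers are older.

Start ages (Ma): Orosirian 2050, Statherian 1800, Stenian 1200, Permian 298.9, Jurassic 201.4, Neogene 23.03.
Ordered youngest to oldest: Neogene, Jurassic, Permian, Stenian, Statherian, Orosirian.
Span = 2050 − 2.58 = 2047.42 Myr.

Neogene → Jurassic → Permian → Stenian → Statherian → Orosirian; total span 2047.42 Myr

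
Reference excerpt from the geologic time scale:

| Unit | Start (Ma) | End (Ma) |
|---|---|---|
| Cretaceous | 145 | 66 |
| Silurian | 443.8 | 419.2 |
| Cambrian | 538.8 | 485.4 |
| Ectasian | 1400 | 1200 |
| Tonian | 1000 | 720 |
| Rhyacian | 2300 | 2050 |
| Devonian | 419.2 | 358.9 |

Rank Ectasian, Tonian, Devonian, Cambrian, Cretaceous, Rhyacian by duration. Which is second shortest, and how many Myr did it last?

Devonian, 60.3 million years

Start − end for each: Ectasian 1400 − 1200 = 200; Tonian 1000 − 720 = 280; Devonian 419.2 − 358.9 = 60.3; Cambrian 538.8 − 485.4 = 53.4; Cretaceous 145 − 66 = 79; Rhyacian 2300 − 2050 = 250.
Ranking these from shortest: Cambrian < Devonian < Cretaceous < Ectasian < Rhyacian < Tonian.
Position 2 in that ranking is Devonian, which lasted 60.3 Myr.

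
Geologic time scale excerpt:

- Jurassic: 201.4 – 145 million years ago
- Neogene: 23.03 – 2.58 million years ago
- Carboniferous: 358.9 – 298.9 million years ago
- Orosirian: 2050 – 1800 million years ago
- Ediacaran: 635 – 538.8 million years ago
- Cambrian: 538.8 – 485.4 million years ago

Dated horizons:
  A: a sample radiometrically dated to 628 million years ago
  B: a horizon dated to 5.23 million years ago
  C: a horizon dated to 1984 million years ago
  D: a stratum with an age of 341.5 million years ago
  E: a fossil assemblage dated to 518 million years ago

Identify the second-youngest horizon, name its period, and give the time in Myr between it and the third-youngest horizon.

D, in the Carboniferous; 176.5 million years to E

Sorted youngest-first by Ma: B (5.23), D (341.5), E (518), A (628), C (1984).
The second youngest is D at 341.5 Ma, which lies in 358.9–298.9 Ma: the Carboniferous.
The third youngest is E at 518 Ma; separation = |341.5 − 518| = 176.5 Myr.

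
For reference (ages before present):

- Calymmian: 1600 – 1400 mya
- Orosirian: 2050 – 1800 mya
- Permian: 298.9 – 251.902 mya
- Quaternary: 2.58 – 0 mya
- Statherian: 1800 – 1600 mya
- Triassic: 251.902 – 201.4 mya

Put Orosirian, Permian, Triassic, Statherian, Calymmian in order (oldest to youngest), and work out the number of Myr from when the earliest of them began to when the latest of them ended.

Orosirian, Statherian, Calymmian, Permian, Triassic; total span 1848.6 Myr

From the excerpt: Orosirian 2050–1800; Permian 298.9–251.902; Triassic 251.902–201.4; Statherian 1800–1600; Calymmian 1600–1400 (Ma).
Larger Ma is earlier, so the oldest is Orosirian and the youngest is Triassic; oldest to youngest: Orosirian, Statherian, Calymmian, Permian, Triassic.
Oldest start 2050 minus youngest end 201.4 gives 1848.6 Myr overall.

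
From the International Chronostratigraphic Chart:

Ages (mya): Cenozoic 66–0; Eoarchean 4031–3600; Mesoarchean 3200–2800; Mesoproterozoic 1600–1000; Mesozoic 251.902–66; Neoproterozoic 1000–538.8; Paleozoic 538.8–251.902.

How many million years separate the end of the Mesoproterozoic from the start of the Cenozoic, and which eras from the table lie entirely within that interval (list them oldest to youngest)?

The Mesoproterozoic closes at 1000 Ma and the Cenozoic opens at 66 Ma, so the interval is 1000 − 66 = 934 Myr.
An era fits inside if it starts at or after 1000 Ma and ends at or before 66 Ma; oldest first that gives Neoproterozoic, Paleozoic, Mesozoic.

934 million years; Neoproterozoic, Paleozoic, Mesozoic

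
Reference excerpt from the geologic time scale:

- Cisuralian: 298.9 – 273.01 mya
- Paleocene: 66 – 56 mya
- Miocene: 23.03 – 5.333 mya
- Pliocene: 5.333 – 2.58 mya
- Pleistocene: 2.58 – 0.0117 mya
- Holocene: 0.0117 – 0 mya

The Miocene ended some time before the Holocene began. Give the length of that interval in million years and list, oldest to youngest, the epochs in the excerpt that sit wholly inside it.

5.3213 million years; Pliocene, Pleistocene

The Miocene closes at 5.333 Ma and the Holocene opens at 0.0117 Ma, so the interval is 5.333 − 0.0117 = 5.3213 Myr.
An epoch fits inside if it starts at or after 5.333 Ma and ends at or before 0.0117 Ma; oldest first that gives Pliocene, Pleistocene.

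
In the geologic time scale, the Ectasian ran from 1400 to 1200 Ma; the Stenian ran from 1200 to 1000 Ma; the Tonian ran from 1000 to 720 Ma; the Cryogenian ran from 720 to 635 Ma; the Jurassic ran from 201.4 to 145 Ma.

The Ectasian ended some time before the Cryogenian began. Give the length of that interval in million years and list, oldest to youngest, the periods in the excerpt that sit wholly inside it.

480 million years; Stenian, Tonian

The Ectasian closes at 1200 Ma and the Cryogenian opens at 720 Ma, so the interval is 1200 − 720 = 480 Myr.
A period fits inside if it starts at or after 1200 Ma and ends at or before 720 Ma; oldest first that gives Stenian, Tonian.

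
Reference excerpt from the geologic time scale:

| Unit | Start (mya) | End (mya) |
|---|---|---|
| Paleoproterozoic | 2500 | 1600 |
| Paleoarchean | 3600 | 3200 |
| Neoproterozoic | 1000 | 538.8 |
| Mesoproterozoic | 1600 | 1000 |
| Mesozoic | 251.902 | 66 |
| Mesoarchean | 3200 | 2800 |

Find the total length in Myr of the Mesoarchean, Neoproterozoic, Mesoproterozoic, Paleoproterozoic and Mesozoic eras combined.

2547.102 million years

Each duration: Mesoarchean = 400; Neoproterozoic = 461.2; Mesoproterozoic = 600; Paleoproterozoic = 900; Mesozoic = 185.902.
Sum: 400 + 461.2 + 600 + 900 + 185.902 = 2547.102 Myr.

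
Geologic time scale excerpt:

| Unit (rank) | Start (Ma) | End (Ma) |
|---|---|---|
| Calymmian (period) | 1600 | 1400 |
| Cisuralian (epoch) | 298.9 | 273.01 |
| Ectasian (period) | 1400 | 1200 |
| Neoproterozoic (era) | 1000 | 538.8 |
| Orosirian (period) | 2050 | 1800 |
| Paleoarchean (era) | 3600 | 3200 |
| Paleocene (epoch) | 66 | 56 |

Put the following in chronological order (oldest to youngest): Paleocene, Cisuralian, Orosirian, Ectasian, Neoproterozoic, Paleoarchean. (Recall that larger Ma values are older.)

Paleoarchean, Orosirian, Ectasian, Neoproterozoic, Cisuralian, Paleocene

Sorting by start age (descending Ma, since larger Ma = older): Paleoarchean began 3600, Orosirian began 2050, Ectasian began 1400, Neoproterozoic began 1000, Cisuralian began 298.9, Paleocene began 66.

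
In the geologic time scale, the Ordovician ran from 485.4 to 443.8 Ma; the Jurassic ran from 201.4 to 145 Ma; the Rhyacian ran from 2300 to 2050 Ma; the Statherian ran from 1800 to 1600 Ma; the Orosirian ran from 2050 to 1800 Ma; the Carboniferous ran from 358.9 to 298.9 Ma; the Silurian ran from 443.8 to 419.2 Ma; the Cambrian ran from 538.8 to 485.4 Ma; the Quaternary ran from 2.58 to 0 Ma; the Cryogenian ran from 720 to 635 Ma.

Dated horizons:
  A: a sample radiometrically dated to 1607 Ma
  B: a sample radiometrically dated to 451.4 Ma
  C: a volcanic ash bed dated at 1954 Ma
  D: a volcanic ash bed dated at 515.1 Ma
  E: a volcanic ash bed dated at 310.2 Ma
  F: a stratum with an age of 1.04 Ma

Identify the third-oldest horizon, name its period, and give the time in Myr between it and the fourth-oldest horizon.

Sorted oldest-first by Ma: C (1954), A (1607), D (515.1), B (451.4), E (310.2), F (1.04).
The third oldest is D at 515.1 Ma, which lies in 538.8–485.4 Ma: the Cambrian.
The fourth oldest is B at 451.4 Ma; separation = |515.1 − 451.4| = 63.7 Myr.

D, in the Cambrian; 63.7 million years to B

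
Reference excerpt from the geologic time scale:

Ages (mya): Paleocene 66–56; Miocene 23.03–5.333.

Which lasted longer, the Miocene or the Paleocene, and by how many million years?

Miocene: 23.03 − 5.333 = 17.697 Myr.
Paleocene: 66 − 56 = 10 Myr.
Difference: 17.697 − 10 = 7.697 Myr, so the Miocene was longer.

Miocene, by 7.697 million years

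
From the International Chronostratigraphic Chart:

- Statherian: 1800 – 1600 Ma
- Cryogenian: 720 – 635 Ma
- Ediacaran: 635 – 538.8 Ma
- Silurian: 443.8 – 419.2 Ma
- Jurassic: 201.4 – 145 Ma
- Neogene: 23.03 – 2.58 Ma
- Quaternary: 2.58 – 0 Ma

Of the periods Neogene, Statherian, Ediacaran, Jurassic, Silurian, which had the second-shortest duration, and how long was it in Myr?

Silurian, 24.6 million years

Start − end for each: Neogene 23.03 − 2.58 = 20.45; Statherian 1800 − 1600 = 200; Ediacaran 635 − 538.8 = 96.2; Jurassic 201.4 − 145 = 56.4; Silurian 443.8 − 419.2 = 24.6.
Ranking these from shortest: Neogene < Silurian < Jurassic < Ediacaran < Statherian.
Position 2 in that ranking is Silurian, which lasted 24.6 Myr.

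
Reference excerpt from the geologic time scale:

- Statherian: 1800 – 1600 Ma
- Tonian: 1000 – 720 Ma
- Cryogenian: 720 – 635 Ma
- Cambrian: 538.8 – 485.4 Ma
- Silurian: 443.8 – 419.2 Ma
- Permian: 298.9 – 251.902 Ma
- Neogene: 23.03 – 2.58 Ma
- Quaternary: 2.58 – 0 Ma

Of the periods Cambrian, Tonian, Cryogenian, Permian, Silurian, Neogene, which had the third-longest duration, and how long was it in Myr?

Durations: Cambrian 53.4; Tonian 280; Cryogenian 85; Permian 46.998; Silurian 24.6; Neogene 20.45 Myr.
Sorted longest-first: Tonian (280), Cryogenian (85), Cambrian (53.4), Permian (46.998), Silurian (24.6), Neogene (20.45).
The third longest is Cambrian at 53.4 Myr.

Cambrian, 53.4 million years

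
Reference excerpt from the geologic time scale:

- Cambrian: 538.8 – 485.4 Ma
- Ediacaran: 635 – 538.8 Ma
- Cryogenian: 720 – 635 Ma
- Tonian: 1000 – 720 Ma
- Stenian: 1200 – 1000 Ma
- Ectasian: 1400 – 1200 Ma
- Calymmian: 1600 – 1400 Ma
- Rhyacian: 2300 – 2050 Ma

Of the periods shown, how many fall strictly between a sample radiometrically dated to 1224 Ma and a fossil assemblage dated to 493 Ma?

4

The older date is 1224 Ma and the younger is 493 Ma.
Periods with start < 1224 and end > 493 Ma: Stenian (1200–1000), Tonian (1000–720), Cryogenian (720–635), Ediacaran (635–538.8).
That is 4 complete periods.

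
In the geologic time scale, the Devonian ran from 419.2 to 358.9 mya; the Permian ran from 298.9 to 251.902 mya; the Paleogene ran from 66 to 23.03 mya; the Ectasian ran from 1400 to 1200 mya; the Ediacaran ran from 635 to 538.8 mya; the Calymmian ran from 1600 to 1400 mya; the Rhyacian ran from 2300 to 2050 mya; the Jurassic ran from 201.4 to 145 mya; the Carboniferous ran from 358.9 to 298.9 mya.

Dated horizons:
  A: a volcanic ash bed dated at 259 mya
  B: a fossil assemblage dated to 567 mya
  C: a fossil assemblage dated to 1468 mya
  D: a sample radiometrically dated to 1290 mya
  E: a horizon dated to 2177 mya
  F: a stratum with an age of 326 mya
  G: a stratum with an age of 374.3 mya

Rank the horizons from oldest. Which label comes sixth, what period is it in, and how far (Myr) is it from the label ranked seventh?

Larger Ma means older, so oldest first: E 2177 > C 1468 > D 1290 > B 567 > G 374.3 > F 326 > A 259.
Counting 6 along gives F (326 Ma); the excerpt puts that inside the Carboniferous, 358.9–298.9 Ma.
Next in line is A (259 Ma), and 326 − 259 = 67 Myr.

F, in the Carboniferous; 67 million years to A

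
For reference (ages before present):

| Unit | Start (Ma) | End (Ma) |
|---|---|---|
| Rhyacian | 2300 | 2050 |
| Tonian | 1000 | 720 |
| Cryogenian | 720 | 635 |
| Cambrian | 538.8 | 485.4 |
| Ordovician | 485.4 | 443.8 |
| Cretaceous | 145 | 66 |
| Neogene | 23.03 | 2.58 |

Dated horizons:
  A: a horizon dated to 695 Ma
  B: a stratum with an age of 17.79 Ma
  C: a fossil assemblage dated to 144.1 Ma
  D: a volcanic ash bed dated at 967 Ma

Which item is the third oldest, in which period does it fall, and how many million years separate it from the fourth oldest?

Sorted oldest-first by Ma: D (967), A (695), C (144.1), B (17.79).
The third oldest is C at 144.1 Ma, which lies in 145–66 Ma: the Cretaceous.
The fourth oldest is B at 17.79 Ma; separation = |144.1 − 17.79| = 126.31 Myr.

C, in the Cretaceous; 126.31 million years to B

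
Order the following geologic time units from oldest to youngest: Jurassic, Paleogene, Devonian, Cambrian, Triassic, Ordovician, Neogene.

Era membership (oldest first within each) — Paleozoic: Cambrian, Ordovician, Devonian; Mesozoic: Triassic, Jurassic; Cenozoic: Paleogene, Neogene. Paleozoic precedes Mesozoic, which precedes Cenozoic. Concatenating the groups in that era order gives oldest to youngest directly.

Cambrian, then Ordovician, then Devonian, then Triassic, then Jurassic, then Paleogene, then Neogene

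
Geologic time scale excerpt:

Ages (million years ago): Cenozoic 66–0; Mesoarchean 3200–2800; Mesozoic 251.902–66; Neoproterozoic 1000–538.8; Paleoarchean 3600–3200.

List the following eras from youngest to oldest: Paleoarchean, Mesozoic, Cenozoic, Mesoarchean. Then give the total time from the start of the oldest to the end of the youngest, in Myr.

Start ages (Ma): Paleoarchean 3600, Mesoarchean 3200, Mesozoic 251.902, Cenozoic 66.
Ordered youngest to oldest: Cenozoic, Mesozoic, Mesoarchean, Paleoarchean.
Span = 3600 − 0 = 3600 Myr.

Cenozoic → Mesozoic → Mesoarchean → Paleoarchean; total span 3600 Myr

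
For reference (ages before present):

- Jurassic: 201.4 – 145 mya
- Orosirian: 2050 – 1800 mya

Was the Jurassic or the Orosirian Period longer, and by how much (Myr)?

Orosirian, by 193.6 million years

Jurassic: 201.4 − 145 = 56.4 Myr.
Orosirian: 2050 − 1800 = 250 Myr.
Difference: 250 − 56.4 = 193.6 Myr, so the Orosirian was longer.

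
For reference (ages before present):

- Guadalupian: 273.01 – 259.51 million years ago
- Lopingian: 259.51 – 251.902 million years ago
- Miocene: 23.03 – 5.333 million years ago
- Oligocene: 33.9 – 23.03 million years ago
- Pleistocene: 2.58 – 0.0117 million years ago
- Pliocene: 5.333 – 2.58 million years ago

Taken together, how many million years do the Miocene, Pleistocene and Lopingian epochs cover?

Each duration: Miocene = 17.697; Pleistocene = 2.5683; Lopingian = 7.608.
Sum: 17.697 + 2.5683 + 7.608 = 27.8733 Myr.

27.8733 million years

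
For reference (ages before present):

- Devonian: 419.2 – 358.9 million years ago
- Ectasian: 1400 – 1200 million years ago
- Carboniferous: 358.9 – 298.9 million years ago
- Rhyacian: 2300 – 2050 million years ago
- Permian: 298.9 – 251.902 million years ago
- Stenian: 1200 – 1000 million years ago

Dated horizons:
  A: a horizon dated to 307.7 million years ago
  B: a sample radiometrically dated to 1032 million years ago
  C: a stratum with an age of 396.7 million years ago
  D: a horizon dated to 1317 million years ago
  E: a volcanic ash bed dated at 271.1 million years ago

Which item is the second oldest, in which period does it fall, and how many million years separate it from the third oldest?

B, in the Stenian; 635.3 million years to C

Sorted oldest-first by Ma: D (1317), B (1032), C (396.7), A (307.7), E (271.1).
The second oldest is B at 1032 Ma, which lies in 1200–1000 Ma: the Stenian.
The third oldest is C at 396.7 Ma; separation = |1032 − 396.7| = 635.3 Myr.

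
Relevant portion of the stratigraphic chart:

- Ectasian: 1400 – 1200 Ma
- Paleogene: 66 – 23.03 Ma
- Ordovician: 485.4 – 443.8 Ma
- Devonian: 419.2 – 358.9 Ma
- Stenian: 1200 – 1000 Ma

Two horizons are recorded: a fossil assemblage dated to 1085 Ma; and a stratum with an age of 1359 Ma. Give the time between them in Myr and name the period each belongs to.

Elapsed time: 1359 − 1085 = 274 Myr.
1085 Ma lies within 1200–1000 Ma: Stenian.
1359 Ma lies within 1400–1200 Ma: Ectasian.

274 million years apart; the first in the Stenian, the second in the Ectasian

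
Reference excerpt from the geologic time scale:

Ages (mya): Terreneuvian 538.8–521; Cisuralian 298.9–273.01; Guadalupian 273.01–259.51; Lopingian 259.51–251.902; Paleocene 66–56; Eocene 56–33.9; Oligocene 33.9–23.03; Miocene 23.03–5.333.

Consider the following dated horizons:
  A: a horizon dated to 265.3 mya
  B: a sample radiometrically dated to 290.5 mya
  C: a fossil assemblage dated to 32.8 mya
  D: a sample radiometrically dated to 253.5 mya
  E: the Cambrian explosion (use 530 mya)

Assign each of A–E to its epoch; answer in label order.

Match each age against the start–end ranges in the excerpt: A = 265.3 Ma → Guadalupian (273.01–259.51); B = 290.5 Ma → Cisuralian (298.9–273.01); C = 32.8 Ma → Oligocene (33.9–23.03); D = 253.5 Ma → Lopingian (259.51–251.902); E = 530 Ma → Terreneuvian (538.8–521).

A — Guadalupian; B — Cisuralian; C — Oligocene; D — Lopingian; E — Terreneuvian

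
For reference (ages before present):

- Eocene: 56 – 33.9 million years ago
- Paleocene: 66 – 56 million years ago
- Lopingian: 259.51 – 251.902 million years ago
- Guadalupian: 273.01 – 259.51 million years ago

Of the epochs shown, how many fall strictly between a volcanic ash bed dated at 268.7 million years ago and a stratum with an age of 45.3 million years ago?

2

268.7 Ma sits inside the Guadalupian (273.01–259.51) and 45.3 Ma inside the Eocene (56–33.9); neither of those is wholly between the two dates.
The listed epochs lying completely between them are Lopingian, Paleocene — 2 in all.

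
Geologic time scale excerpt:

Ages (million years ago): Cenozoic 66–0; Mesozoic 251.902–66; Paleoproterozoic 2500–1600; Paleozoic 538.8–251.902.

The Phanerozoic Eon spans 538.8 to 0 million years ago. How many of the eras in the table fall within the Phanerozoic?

3

Eras inside 538.8–0 Ma: Paleozoic, Mesozoic, Cenozoic — 3 in total.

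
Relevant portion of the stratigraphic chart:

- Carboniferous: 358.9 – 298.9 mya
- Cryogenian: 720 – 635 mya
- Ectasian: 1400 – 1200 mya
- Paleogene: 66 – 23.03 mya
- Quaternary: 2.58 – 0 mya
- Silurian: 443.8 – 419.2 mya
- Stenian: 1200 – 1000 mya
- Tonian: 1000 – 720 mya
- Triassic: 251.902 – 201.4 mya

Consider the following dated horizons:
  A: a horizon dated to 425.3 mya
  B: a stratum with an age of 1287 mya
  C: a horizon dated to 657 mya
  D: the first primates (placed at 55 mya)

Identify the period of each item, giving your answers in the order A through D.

A — Silurian; B — Ectasian; C — Cryogenian; D — Paleogene

A: 425.3 Ma lies in 443.8–419.2 Ma, so Silurian.
B: 1287 Ma lies in 1400–1200 Ma, so Ectasian.
C: 657 Ma lies in 720–635 Ma, so Cryogenian.
D: 55 Ma lies in 66–23.03 Ma, so Paleogene.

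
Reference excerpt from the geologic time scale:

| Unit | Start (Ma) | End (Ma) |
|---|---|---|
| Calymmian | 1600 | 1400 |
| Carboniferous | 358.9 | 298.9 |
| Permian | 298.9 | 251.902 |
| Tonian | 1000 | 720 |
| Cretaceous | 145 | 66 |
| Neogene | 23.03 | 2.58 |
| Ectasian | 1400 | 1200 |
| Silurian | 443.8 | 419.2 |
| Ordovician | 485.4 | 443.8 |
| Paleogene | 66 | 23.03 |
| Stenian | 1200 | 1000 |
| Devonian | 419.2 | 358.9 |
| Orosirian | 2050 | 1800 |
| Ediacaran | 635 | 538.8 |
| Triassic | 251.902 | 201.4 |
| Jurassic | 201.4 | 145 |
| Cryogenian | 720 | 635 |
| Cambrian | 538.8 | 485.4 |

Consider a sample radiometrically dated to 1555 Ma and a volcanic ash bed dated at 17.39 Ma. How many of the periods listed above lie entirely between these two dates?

1555 Ma sits inside the Calymmian (1600–1400) and 17.39 Ma inside the Neogene (23.03–2.58); neither of those is wholly between the two dates.
The listed periods lying completely between them are Ectasian, Stenian, Tonian, Cryogenian, Ediacaran, Cambrian, Ordovician, Silurian, Devonian, Carboniferous, Permian, Triassic, Jurassic, Cretaceous, Paleogene — 15 in all.

15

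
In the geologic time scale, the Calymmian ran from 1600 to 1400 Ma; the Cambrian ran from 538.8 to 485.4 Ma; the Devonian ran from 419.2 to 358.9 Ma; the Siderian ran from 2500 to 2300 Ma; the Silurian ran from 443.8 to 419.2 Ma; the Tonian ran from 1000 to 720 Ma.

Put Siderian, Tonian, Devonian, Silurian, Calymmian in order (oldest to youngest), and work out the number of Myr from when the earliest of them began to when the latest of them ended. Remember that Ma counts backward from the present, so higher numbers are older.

From the excerpt: Siderian 2500–2300; Tonian 1000–720; Devonian 419.2–358.9; Silurian 443.8–419.2; Calymmian 1600–1400 (Ma).
Larger Ma is earlier, so the oldest is Siderian and the youngest is Devonian; oldest to youngest: Siderian, Calymmian, Tonian, Silurian, Devonian.
Oldest start 2500 minus youngest end 358.9 gives 2141.1 Myr overall.

Siderian, Calymmian, Tonian, Silurian, Devonian; total span 2141.1 Myr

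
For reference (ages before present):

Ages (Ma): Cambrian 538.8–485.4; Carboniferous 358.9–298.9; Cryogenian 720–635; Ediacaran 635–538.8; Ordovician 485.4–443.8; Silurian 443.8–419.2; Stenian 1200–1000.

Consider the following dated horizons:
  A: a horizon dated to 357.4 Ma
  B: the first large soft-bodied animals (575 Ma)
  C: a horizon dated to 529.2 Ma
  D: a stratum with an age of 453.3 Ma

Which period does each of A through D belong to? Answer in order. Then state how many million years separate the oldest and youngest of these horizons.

A — Carboniferous; B — Ediacaran; C — Cambrian; D — Ordovician; span 217.6 million years

Match each age against the start–end ranges in the excerpt: A = 357.4 Ma → Carboniferous (358.9–298.9); B = 575 Ma → Ediacaran (635–538.8); C = 529.2 Ma → Cambrian (538.8–485.4); D = 453.3 Ma → Ordovician (485.4–443.8).
The largest age is 575 Ma and the smallest is 357.4 Ma; their difference is 217.6 Myr.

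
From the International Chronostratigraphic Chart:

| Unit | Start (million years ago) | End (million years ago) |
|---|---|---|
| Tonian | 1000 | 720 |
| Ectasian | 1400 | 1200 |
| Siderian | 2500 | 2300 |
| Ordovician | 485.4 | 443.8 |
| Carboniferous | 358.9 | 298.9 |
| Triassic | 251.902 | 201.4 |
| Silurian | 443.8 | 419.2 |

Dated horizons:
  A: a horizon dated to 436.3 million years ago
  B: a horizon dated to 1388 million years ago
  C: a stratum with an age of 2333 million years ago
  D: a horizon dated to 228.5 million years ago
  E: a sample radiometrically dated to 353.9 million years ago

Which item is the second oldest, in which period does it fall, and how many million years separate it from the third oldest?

Sorted oldest-first by Ma: C (2333), B (1388), A (436.3), E (353.9), D (228.5).
The second oldest is B at 1388 Ma, which lies in 1400–1200 Ma: the Ectasian.
The third oldest is A at 436.3 Ma; separation = |1388 − 436.3| = 951.7 Myr.

B, in the Ectasian; 951.7 million years to A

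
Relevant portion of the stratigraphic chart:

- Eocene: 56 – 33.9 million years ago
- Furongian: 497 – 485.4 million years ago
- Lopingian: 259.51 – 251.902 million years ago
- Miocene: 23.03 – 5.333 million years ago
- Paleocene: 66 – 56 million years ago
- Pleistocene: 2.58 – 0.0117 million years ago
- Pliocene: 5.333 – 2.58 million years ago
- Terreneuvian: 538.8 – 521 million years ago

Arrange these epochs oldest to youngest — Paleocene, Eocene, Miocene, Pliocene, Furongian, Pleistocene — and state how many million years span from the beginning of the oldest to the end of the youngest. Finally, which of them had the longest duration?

Furongian, Paleocene, Eocene, Miocene, Pliocene, Pleistocene; total span 496.9883 Myr; longest is Eocene

From the excerpt: Paleocene 66–56; Eocene 56–33.9; Miocene 23.03–5.333; Pliocene 5.333–2.58; Furongian 497–485.4; Pleistocene 2.58–0.0117 (Ma).
Larger Ma is earlier, so the oldest is Furongian and the youngest is Pleistocene; oldest to youngest: Furongian, Paleocene, Eocene, Miocene, Pliocene, Pleistocene.
Oldest start 497 minus youngest end 0.0117 gives 496.9883 Myr overall.
Individual lengths (start − end): Furongian 11.6; Eocene 22.1; Pleistocene 2.5683; Miocene 17.697; Pliocene 2.753; Paleocene 10. The largest is Eocene at 22.1 Myr.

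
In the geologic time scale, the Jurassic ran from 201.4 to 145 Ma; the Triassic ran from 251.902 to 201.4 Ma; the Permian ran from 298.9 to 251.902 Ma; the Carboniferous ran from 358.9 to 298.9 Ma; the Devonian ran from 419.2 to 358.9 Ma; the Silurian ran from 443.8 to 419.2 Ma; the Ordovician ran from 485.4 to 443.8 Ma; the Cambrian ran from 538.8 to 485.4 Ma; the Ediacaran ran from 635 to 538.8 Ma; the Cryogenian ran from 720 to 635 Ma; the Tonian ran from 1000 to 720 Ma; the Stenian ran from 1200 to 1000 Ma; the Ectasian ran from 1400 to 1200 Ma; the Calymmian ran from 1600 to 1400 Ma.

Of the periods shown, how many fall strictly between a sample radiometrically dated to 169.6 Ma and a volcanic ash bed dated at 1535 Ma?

12

The older date is 1535 Ma and the younger is 169.6 Ma.
Periods with start < 1535 and end > 169.6 Ma: Ectasian (1400–1200), Stenian (1200–1000), Tonian (1000–720), Cryogenian (720–635), Ediacaran (635–538.8), Cambrian (538.8–485.4), Ordovician (485.4–443.8), Silurian (443.8–419.2), Devonian (419.2–358.9), Carboniferous (358.9–298.9), Permian (298.9–251.902), Triassic (251.902–201.4).
That is 12 complete periods.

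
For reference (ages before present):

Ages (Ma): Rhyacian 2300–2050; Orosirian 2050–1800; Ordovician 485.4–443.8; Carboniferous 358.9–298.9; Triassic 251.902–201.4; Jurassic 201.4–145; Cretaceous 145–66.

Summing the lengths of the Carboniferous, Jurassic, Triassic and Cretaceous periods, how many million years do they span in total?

245.902 million years

Duration is start − end for each: (358.9 − 298.9) + (201.4 − 145) + (251.902 − 201.4) + (145 − 66).
That is 60 + 56.4 + 50.502 + 79, which totals 245.902 million years.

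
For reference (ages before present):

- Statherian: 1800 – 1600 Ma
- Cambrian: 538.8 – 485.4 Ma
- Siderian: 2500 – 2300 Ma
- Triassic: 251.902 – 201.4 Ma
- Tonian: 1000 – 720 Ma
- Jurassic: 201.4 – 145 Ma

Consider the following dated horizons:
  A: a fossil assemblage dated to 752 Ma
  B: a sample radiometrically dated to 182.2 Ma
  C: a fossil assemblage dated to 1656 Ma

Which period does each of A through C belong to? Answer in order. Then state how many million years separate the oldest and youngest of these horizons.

A: 752 Ma lies in 1000–720 Ma, so Tonian.
B: 182.2 Ma lies in 201.4–145 Ma, so Jurassic.
C: 1656 Ma lies in 1800–1600 Ma, so Statherian.
Oldest = 1656 Ma, youngest = 182.2 Ma → span 1473.8 Myr.

A — Tonian; B — Jurassic; C — Statherian; span 1473.8 million years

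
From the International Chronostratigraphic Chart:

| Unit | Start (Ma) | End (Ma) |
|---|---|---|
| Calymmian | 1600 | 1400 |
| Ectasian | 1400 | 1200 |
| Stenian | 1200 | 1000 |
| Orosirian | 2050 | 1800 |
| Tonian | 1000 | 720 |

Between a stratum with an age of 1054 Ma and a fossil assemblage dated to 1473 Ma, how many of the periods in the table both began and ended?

1

1473 Ma sits inside the Calymmian (1600–1400) and 1054 Ma inside the Stenian (1200–1000); neither of those is wholly between the two dates.
The listed periods lying completely between them are Ectasian — 1 in all.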